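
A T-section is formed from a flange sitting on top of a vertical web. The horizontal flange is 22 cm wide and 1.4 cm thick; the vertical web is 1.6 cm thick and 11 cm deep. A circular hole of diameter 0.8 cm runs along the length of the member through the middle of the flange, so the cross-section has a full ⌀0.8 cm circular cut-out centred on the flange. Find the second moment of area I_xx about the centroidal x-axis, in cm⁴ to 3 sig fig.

I_xx ≈ 610 cm⁴

Treat the section as a set of non-overlapping primitives; coordinates are from the bounding-box lower-left.
Flange: 22 × 1.4, A = 30.8 cm², y = 11.7 cm, Ī = 5.0307 cm⁴.
Web: 1.6 × 11, A = 17.6 cm², y = 5.5 cm, Ī = 177.47 cm⁴.
Hole (subtracted): ⌀0.8, A = 0.50265 cm², y = 11.7 cm, Ī = 0.020106 cm⁴.
Centroid: ȳ = ΣA·y / ΣA = 9.4218 cm.
Transfer each piece to the centroidal x-axis using Ī + A·d² with d = y − 9.4218:
  flange: d = 2.2782 cm → contributes +164.89 cm⁴
  web: d = -3.9218 cm → contributes +448.16 cm⁴
  hole: d = 2.2782 cm → contributes −2.629 cm⁴
Total I = 610.42 cm⁴.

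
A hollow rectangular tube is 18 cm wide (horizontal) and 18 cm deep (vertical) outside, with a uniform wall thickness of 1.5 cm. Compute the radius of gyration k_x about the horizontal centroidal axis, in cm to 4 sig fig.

k_x ≈ 6.764 cm

Decompose the section into non-overlapping parts with the origin at the bottom-left of its bounding rectangle.
Outer rectangle: 18 × 18, A = 324 cm², y = 9 cm, Ī = 8 748 cm⁴.
Inner void (subtracted): 15 × 15, A = 225 cm², y = 9 cm, Ī = 4218.75 cm⁴.
By symmetry the centroid is at mid-height, ȳ = 9 cm.
All pieces are centred on the horizontal centroidal axis, so I = ΣĪ (holes subtracted) = 4529.25 cm⁴.
Radius of gyration: k = √(I/A) = √(4529.25 / 99) = 6.76387 cm.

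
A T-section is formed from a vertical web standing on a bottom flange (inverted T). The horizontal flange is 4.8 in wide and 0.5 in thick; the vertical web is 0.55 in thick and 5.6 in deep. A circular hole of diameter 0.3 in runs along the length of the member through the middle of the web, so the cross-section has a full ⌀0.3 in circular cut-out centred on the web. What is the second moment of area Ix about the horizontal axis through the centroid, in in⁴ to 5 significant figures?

Split into non-overlapping primitives; take the origin at the lower-left of the bounding box.
Flange: 4.8 × 0.5, A = 2.4 in², y = 0.25 in, Ī = 0.05 in⁴.
Web: 0.55 × 5.6, A = 3.08 in², y = 3.3 in, Ī = 8.049067 in⁴.
Hole (subtracted): ⌀0.3, A = 0.07068583 in², y = 3.3 in, Ī = 0.0003976078 in⁴.
Centroid: ȳ = ΣA·y / ΣA = 1.946779 in.
Transfer each piece to the horizontal axis through the centroid using Ī + A·d² with d = y − 1.946779:
  flange: d = -1.696779 in → contributes +6.959738 in⁴
  web: d = 1.353221 in → contributes +13.68919 in⁴
  hole: d = 1.353221 in → contributes −0.1298381 in⁴
Total I = 20.51909 in⁴.

Ix ≈ 20.519 in⁴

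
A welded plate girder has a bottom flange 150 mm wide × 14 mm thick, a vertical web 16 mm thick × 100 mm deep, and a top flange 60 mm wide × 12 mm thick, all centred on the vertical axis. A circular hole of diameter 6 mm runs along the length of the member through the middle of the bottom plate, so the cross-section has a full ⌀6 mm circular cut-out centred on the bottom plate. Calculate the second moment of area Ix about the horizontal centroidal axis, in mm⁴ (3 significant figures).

Decompose the section into non-overlapping parts with the origin at the bottom-left of its bounding rectangle.
Bottom plate: 150 × 14, A = 2 100 mm², y = 7 mm, Ī = 34 300 mm⁴.
Web plate: 16 × 100, A = 1 600 mm², y = 64 mm, Ī = 1 333 333 mm⁴.
Top plate: 60 × 12, A = 720 mm², y = 120 mm, Ī = 8 640 mm⁴.
Hole (subtracted): ⌀6, A = 28.274 mm², y = 7 mm, Ī = 63.617 mm⁴.
Centroid: ȳ = ΣA·y / ΣA = 46.292 mm.
Transfer each piece to the horizontal centroidal axis using Ī + A·d² with d = y − 46.292:
  bottom plate: d = -39.292 mm → contributes +3 276 420 mm⁴
  web plate: d = 17.708 mm → contributes +1 835 046 mm⁴
  top plate: d = 73.708 mm → contributes +3 920 298 mm⁴
  hole: d = -39.292 mm → contributes −43 715 mm⁴
Total I = 8 988 050 mm⁴.

Ix ≈ 8.99 × 10⁶ mm⁴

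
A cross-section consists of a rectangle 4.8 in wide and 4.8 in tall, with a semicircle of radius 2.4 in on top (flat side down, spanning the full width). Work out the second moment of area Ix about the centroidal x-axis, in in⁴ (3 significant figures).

Ix ≈ 124 in⁴

Treat the section as a set of non-overlapping primitives; coordinates are from the bounding-box lower-left.
Rectangular body: 4.8 × 4.8, A = 23.04 in², y = 2.4 in, Ī = 44.237 in⁴.
Semicircular cap: semicircle r = 2.4, A = 9.0478 in², y = 5.8186 in, Ī = 3.6415 in⁴.
Centroid: ȳ = ΣA·y / ΣA = 3.3639 in.
Transfer each piece to the centroidal x-axis using Ī + A·d² with d = y − 3.3639:
  rectangular body: d = -0.96394 in → contributes +65.645 in⁴
  semicircular cap: d = 2.4547 in → contributes +58.157 in⁴
Total I = 123.8 in⁴.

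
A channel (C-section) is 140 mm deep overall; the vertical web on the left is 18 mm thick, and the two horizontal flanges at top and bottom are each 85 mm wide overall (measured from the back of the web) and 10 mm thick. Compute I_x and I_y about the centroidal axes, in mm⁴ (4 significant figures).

I_x ≈ 9.789 × 10⁶ mm⁴, I_y ≈ 2.149 × 10⁶ mm⁴

Break the section into simple shapes (no overlaps), measuring from the bottom-left corner of the bounding box.
Web: 18 × 140, A = 2 520 mm², y = 70 mm, Ī = 4 116 000 mm⁴.
Top flange (beyond web): 67 × 10, A = 670 mm², y = 135 mm, Ī = 5583.33 mm⁴.
Bottom flange (beyond web): 67 × 10, A = 670 mm², y = 5 mm, Ī = 5583.33 mm⁴.
By symmetry the centroid is at mid-height, ȳ = 70 mm.
Transfer each piece to the centroidal x-axis using Ī + A·d² with d = y − 70:
  web: d = 0 mm → contributes +4 116 000 mm⁴
  top flange (beyond web): d = 65 mm → contributes +2 836 333 mm⁴
  bottom flange (beyond web): d = -65 mm → contributes +2 836 333 mm⁴
Total I = 9 788 667 mm⁴.
For the y-axis: x̄ = 23.7539 mm.
Repeating about the centroidal y-axis gives I_y = 2 149 453 mm⁴.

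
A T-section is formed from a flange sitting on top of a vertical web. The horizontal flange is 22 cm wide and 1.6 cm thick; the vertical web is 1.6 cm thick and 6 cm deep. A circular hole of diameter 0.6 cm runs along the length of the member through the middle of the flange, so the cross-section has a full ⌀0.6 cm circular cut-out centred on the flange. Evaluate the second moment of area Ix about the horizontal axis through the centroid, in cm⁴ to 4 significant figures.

Treat the section as a set of non-overlapping primitives; coordinates are from the bounding-box lower-left.
Flange: 22 × 1.6, A = 35.2 cm², y = 6.8 cm, Ī = 7.50933 cm⁴.
Web: 1.6 × 6, A = 9.6 cm², y = 3 cm, Ī = 28.8 cm⁴.
Hole (subtracted): ⌀0.6, A = 0.282743 cm², y = 6.8 cm, Ī = 0.00636173 cm⁴.
Centroid: ȳ = ΣA·y / ΣA = 5.98054 cm.
Transfer each piece to the horizontal axis through the centroid using Ī + A·d² with d = y − 5.98054:
  flange: d = 0.819458 cm → contributes +31.1465 cm⁴
  web: d = -2.98054 cm → contributes +114.083 cm⁴
  hole: d = 0.819458 cm → contributes −0.196227 cm⁴
Total I = 145.033 cm⁴.

Ix ≈ 145.0 cm⁴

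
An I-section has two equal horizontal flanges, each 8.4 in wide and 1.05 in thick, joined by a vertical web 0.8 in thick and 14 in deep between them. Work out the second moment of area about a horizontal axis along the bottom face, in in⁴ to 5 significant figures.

Decompose the section into non-overlapping parts with the origin at the bottom-left of its bounding rectangle.
Bottom flange: 8.4 × 1.05, A = 8.82 in², y = 0.525 in, Ī = 0.8103375 in⁴.
Web: 0.8 × 14, A = 11.2 in², y = 8.05 in, Ī = 182.9333 in⁴.
Top flange: 8.4 × 1.05, A = 8.82 in², y = 15.575 in, Ī = 0.8103375 in⁴.
Transfer each piece to a horizontal axis along the bottom face using Ī + A·d² with d = y − 0:
  bottom flange: d = 0.525 in → contributes +3.24135 in⁴
  web: d = 8.05 in → contributes +908.7213 in⁴
  top flange: d = 15.575 in → contributes +2140.371 in⁴
Total I = 3052.334 in⁴.

I_base ≈ 3052.3 in⁴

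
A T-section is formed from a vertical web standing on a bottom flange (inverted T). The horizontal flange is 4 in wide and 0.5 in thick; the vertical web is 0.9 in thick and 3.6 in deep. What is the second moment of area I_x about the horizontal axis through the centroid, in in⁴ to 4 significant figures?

I_x ≈ 8.738 in⁴

Decompose the section into non-overlapping parts with the origin at the bottom-left of its bounding rectangle.
Flange: 4 × 0.5, A = 2 in², y = 0.25 in, Ī = 0.0416667 in⁴.
Web: 0.9 × 3.6, A = 3.24 in², y = 2.3 in, Ī = 3.4992 in⁴.
Centroid: ȳ = ΣA·y / ΣA = 1.51756 in.
Transfer each piece to the horizontal axis through the centroid using Ī + A·d² with d = y − 1.51756:
  flange: d = -1.26756 in → contributes +3.25507 in⁴
  web: d = 0.782443 in → contributes +5.48278 in⁴
Total I = 8.73785 in⁴.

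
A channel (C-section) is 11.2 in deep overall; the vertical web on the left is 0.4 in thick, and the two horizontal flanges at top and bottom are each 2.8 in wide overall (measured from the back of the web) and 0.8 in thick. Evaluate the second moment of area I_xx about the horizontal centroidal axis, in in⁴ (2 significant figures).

I_xx ≈ 150 in⁴

Decompose the section into non-overlapping parts with the origin at the bottom-left of its bounding rectangle.
Web: 0.4 × 11.2, A = 4.48 in², y = 5.6 in, Ī = 46.83 in⁴.
Top flange (beyond web): 2.4 × 0.8, A = 1.92 in², y = 10.8 in, Ī = 0.1024 in⁴.
Bottom flange (beyond web): 2.4 × 0.8, A = 1.92 in², y = 0.4 in, Ī = 0.1024 in⁴.
By symmetry the centroid is at mid-height, ȳ = 5.6 in.
Transfer each piece to the horizontal centroidal axis using Ī + A·d² with d = y − 5.6:
  web: d = 0 in → contributes +46.83 in⁴
  top flange (beyond web): d = 5.2 in → contributes +52.02 in⁴
  bottom flange (beyond web): d = -5.2 in → contributes +52.02 in⁴
Total I = 150.9 in⁴.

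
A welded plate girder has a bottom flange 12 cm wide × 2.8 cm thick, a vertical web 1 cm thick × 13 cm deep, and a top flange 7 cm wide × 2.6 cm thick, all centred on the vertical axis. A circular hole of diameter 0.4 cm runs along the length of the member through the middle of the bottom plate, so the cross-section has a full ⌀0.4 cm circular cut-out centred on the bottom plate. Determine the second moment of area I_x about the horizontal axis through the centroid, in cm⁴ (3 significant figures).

I_x ≈ 3180 cm⁴

Decompose the section into non-overlapping parts with the origin at the bottom-left of its bounding rectangle.
Bottom plate: 12 × 2.8, A = 33.6 cm², y = 1.4 cm, Ī = 21.952 cm⁴.
Web plate: 1 × 13, A = 13 cm², y = 9.3 cm, Ī = 183.08 cm⁴.
Top plate: 7 × 2.6, A = 18.2 cm², y = 17.1 cm, Ī = 10.253 cm⁴.
Hole (subtracted): ⌀0.4, A = 0.12566 cm², y = 1.4 cm, Ī = 0.0012566 cm⁴.
Centroid: ȳ = ΣA·y / ΣA = 7.4061 cm.
Transfer each piece to the horizontal axis through the centroid using Ī + A·d² with d = y − 7.4061:
  bottom plate: d = -6.0061 cm → contributes +1 234 cm⁴
  web plate: d = 1.8939 cm → contributes +229.71 cm⁴
  top plate: d = 9.6939 cm → contributes +1720.5 cm⁴
  hole: d = -6.0061 cm → contributes −4.5343 cm⁴
Total I = 3179.7 cm⁴.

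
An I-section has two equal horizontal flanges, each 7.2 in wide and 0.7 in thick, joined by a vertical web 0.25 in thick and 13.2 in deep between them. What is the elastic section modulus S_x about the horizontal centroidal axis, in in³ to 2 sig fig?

S_x ≈ 73 in³

Split into non-overlapping primitives; take the origin at the lower-left of the bounding box.
Bottom flange: 7.2 × 0.7, A = 5.04 in², y = 0.35 in, Ī = 0.2058 in⁴.
Web: 0.25 × 13.2, A = 3.3 in², y = 7.3 in, Ī = 47.92 in⁴.
Top flange: 7.2 × 0.7, A = 5.04 in², y = 14.25 in, Ī = 0.2058 in⁴.
By symmetry the centroid is at mid-height, ȳ = 7.3 in.
Transfer each piece to the horizontal centroidal axis using Ī + A·d² with d = y − 7.3:
  bottom flange: d = -6.95 in → contributes +243.7 in⁴
  web: d = 0 in → contributes +47.92 in⁴
  top flange: d = 6.95 in → contributes +243.7 in⁴
Total I = 535.2 in⁴.
Extreme fibre distance c = 7.3 in; S = I/c = 73.32 in³.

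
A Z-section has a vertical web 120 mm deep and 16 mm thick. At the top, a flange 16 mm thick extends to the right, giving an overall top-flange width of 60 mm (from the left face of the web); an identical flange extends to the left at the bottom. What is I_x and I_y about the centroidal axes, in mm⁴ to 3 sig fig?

Decompose the section into non-overlapping parts with the origin at the bottom-left of its bounding rectangle.
Web: 16 × 120, A = 1 920 mm², y = 60 mm, Ī = 2 304 000 mm⁴.
Top flange (beyond web): 44 × 16, A = 704 mm², y = 112 mm, Ī = 15 019 mm⁴.
Bottom flange (beyond web): 44 × 16, A = 704 mm², y = 8 mm, Ī = 15 019 mm⁴.
Centroid: ȳ = ΣA·y / ΣA = 60 mm.
Transfer each piece to the centroidal x-axis using Ī + A·d² with d = y − 60:
  web: d = 0 mm → contributes +2 304 000 mm⁴
  top flange (beyond web): d = 52 mm → contributes +1 918 635 mm⁴
  bottom flange (beyond web): d = -52 mm → contributes +1 918 635 mm⁴
Total I = 6 141 269 mm⁴.
For the y-axis: x̄ = 52 mm.
Repeating about the centroidal y-axis gives I_y = 1 535 317 mm⁴.

I_x ≈ 6.14 × 10⁶ mm⁴, I_y ≈ 1.54 × 10⁶ mm⁴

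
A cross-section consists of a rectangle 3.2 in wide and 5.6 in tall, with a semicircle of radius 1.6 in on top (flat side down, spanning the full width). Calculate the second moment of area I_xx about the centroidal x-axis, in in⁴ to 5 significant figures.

Treat the section as a set of non-overlapping primitives; coordinates are from the bounding-box lower-left.
Rectangular body: 3.2 × 5.6, A = 17.92 in², y = 2.8 in, Ī = 46.83093 in⁴.
Semicircular cap: semicircle r = 1.6, A = 4.021239 in², y = 6.279061 in, Ī = 0.7193032 in⁴.
Centroid: ȳ = ΣA·y / ΣA = 3.437618 in.
Transfer each piece to the centroidal x-axis using Ī + A·d² with d = y − 3.437618:
  rectangular body: d = -0.6376183 in → contributes +54.11644 in⁴
  semicircular cap: d = 2.841443 in → contributes +33.18597 in⁴
Total I = 87.3024 in⁴.

I_xx ≈ 87.302 in⁴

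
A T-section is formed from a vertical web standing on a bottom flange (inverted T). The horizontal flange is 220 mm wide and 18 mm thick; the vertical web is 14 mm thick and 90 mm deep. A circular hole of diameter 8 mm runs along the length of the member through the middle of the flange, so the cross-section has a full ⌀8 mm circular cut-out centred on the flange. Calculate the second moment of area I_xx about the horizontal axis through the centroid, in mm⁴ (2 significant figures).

Treat the section as a set of non-overlapping primitives; coordinates are from the bounding-box lower-left.
Flange: 220 × 18, A = 3 960 mm², y = 9 mm, Ī = 106 920 mm⁴.
Web: 14 × 90, A = 1 260 mm², y = 63 mm, Ī = 850 500 mm⁴.
Hole (subtracted): ⌀8, A = 50.27 mm², y = 9 mm, Ī = 201.1 mm⁴.
Centroid: ȳ = ΣA·y / ΣA = 22.16 mm.
Transfer each piece to the horizontal axis through the centroid using Ī + A·d² with d = y − 22.16:
  flange: d = -13.16 mm → contributes +792 862 mm⁴
  web: d = 40.84 mm → contributes +2 951 936 mm⁴
  hole: d = -13.16 mm → contributes −8 908 mm⁴
Total I = 3 735 890 mm⁴.

I_xx ≈ 3.7 × 10⁶ mm⁴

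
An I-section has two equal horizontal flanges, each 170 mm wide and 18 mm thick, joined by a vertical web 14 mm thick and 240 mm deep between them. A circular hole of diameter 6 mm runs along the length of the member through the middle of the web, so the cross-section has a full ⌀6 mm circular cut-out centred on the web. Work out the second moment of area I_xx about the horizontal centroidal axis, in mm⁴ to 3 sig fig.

Decompose the section into non-overlapping parts with the origin at the bottom-left of its bounding rectangle.
Bottom flange: 170 × 18, A = 3 060 mm², y = 9 mm, Ī = 82 620 mm⁴.
Web: 14 × 240, A = 3 360 mm², y = 138 mm, Ī = 16 128 000 mm⁴.
Top flange: 170 × 18, A = 3 060 mm², y = 267 mm, Ī = 82 620 mm⁴.
Hole (subtracted): ⌀6, A = 28.274 mm², y = 138 mm, Ī = 63.617 mm⁴.
By symmetry the centroid is at mid-height, ȳ = 138 mm.
Transfer each piece to the horizontal centroidal axis using Ī + A·d² with d = y − 138:
  bottom flange: d = -129 mm → contributes +51 004 080 mm⁴
  web: d = 0 mm → contributes +16 128 000 mm⁴
  top flange: d = 129 mm → contributes +51 004 080 mm⁴
  hole: d = 0 mm → contributes −63.617 mm⁴
Total I = 118 136 096 mm⁴.

I_xx ≈ 1.18 × 10⁸ mm⁴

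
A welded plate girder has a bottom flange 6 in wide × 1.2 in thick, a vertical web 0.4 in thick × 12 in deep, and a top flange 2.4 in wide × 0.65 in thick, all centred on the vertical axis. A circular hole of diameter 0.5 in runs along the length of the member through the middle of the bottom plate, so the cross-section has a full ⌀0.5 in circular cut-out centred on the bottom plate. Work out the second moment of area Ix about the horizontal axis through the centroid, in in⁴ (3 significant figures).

Ix ≈ 327 in⁴

Decompose the section into non-overlapping parts with the origin at the bottom-left of its bounding rectangle.
Bottom plate: 6 × 1.2, A = 7.2 in², y = 0.6 in, Ī = 0.864 in⁴.
Web plate: 0.4 × 12, A = 4.8 in², y = 7.2 in, Ī = 57.6 in⁴.
Top plate: 2.4 × 0.65, A = 1.56 in², y = 13.525 in, Ī = 0.054925 in⁴.
Hole (subtracted): ⌀0.5, A = 0.19635 in², y = 0.6 in, Ī = 0.003068 in⁴.
Centroid: ȳ = ΣA·y / ΣA = 4.4794 in.
Transfer each piece to the horizontal axis through the centroid using Ī + A·d² with d = y − 4.4794:
  bottom plate: d = -3.8794 in → contributes +109.22 in⁴
  web plate: d = 2.7206 in → contributes +93.128 in⁴
  top plate: d = 9.0456 in → contributes +127.7 in⁴
  hole: d = -3.8794 in → contributes −2.9581 in⁴
Total I = 327.09 in⁴.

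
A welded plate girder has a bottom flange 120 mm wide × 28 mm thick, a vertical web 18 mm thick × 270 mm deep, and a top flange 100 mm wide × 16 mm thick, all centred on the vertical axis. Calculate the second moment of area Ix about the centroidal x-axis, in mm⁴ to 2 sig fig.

Ix ≈ 1.3 × 10⁸ mm⁴

Break the section into simple shapes (no overlaps), measuring from the bottom-left corner of the bounding box.
Bottom plate: 120 × 28, A = 3 360 mm², y = 14 mm, Ī = 219 520 mm⁴.
Web plate: 18 × 270, A = 4 860 mm², y = 163 mm, Ī = 29 524 500 mm⁴.
Top plate: 100 × 16, A = 1 600 mm², y = 306 mm, Ī = 34 133 mm⁴.
Centroid: ȳ = ΣA·y / ΣA = 135.3 mm.
Transfer each piece to the centroidal x-axis using Ī + A·d² with d = y − 135.3:
  bottom plate: d = -121.3 mm → contributes +49 671 963 mm⁴
  web plate: d = 27.68 mm → contributes +33 248 760 mm⁴
  top plate: d = 170.7 mm → contributes +46 646 039 mm⁴
Total I = 129 566 762 mm⁴.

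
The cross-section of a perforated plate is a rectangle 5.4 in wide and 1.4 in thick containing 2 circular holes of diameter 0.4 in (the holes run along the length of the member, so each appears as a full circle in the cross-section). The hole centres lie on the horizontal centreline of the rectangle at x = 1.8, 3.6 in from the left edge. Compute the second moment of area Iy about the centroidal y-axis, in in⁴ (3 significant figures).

Iy ≈ 18.2 in⁴

Treat the section as a set of non-overlapping primitives; coordinates are from the bounding-box lower-left.
Plate: 5.4 × 1.4, A = 7.56 in², x = 2.7 in, Ī = 18.371 in⁴.
Hole 1 (subtracted): ⌀0.4, A = 0.12566 in², x = 1.8 in, Ī = 0.0012566 in⁴.
Hole 2 (subtracted): ⌀0.4, A = 0.12566 in², x = 3.6 in, Ī = 0.0012566 in⁴.
By symmetry the centroid is at mid-width, x̄ = 2.7 in.
Transfer each piece to the centroidal y-axis using Ī + A·d² with d = x − 2.7:
  plate: d = 0 in → contributes +18.371 in⁴
  hole 1: d = -0.9 in → contributes −0.10304 in⁴
  hole 2: d = 0.9 in → contributes −0.10304 in⁴
Total I = 18.165 in⁴.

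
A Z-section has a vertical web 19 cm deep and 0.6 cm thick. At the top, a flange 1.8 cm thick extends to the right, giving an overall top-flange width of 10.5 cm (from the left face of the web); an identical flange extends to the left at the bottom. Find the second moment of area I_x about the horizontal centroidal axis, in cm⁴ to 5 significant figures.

I_x ≈ 2988.5 cm⁴

Break the section into simple shapes (no overlaps), measuring from the bottom-left corner of the bounding box.
Web: 0.6 × 19, A = 11.4 cm², y = 9.5 cm, Ī = 342.95 cm⁴.
Top flange (beyond web): 9.9 × 1.8, A = 17.82 cm², y = 18.1 cm, Ī = 4.8114 cm⁴.
Bottom flange (beyond web): 9.9 × 1.8, A = 17.82 cm², y = 0.9 cm, Ī = 4.8114 cm⁴.
Centroid: ȳ = ΣA·y / ΣA = 9.5 cm.
Transfer each piece to the horizontal centroidal axis using Ī + A·d² with d = y − 9.5:
  web: d = 0 cm → contributes +342.95 cm⁴
  top flange (beyond web): d = 8.6 cm → contributes +1322.779 cm⁴
  bottom flange (beyond web): d = -8.6 cm → contributes +1322.779 cm⁴
Total I = 2988.507 cm⁴.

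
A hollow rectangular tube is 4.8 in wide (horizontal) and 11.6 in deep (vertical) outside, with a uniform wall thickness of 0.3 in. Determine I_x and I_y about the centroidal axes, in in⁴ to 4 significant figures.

Decompose the section into non-overlapping parts with the origin at the bottom-left of its bounding rectangle.
Outer rectangle: 4.8 × 11.6, A = 55.68 in², y = 5.8 in, Ī = 624.358 in⁴.
Inner void (subtracted): 4.2 × 11, A = 46.2 in², y = 5.8 in, Ī = 465.85 in⁴.
By symmetry the centroid is at mid-height, ȳ = 5.8 in.
All pieces are centred on the centroidal x-axis, so I = ΣĪ (holes subtracted) = 158.508 in⁴.
Repeating about the centroidal y-axis gives I_y = 38.9916 in⁴.

I_x ≈ 158.5 in⁴, I_y ≈ 38.99 in⁴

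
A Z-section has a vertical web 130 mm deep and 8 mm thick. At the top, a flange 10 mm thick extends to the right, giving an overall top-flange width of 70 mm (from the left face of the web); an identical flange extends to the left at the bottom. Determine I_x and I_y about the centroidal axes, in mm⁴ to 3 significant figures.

Decompose the section into non-overlapping parts with the origin at the bottom-left of its bounding rectangle.
Web: 8 × 130, A = 1 040 mm², y = 65 mm, Ī = 1 464 667 mm⁴.
Top flange (beyond web): 62 × 10, A = 620 mm², y = 125 mm, Ī = 5166.7 mm⁴.
Bottom flange (beyond web): 62 × 10, A = 620 mm², y = 5 mm, Ī = 5166.7 mm⁴.
Centroid: ȳ = ΣA·y / ΣA = 65 mm.
Transfer each piece to the centroidal x-axis using Ī + A·d² with d = y − 65:
  web: d = 0 mm → contributes +1 464 667 mm⁴
  top flange (beyond web): d = 60 mm → contributes +2 237 167 mm⁴
  bottom flange (beyond web): d = -60 mm → contributes +2 237 167 mm⁴
Total I = 5 939 000 mm⁴.
For the y-axis: x̄ = 66 mm.
Repeating about the centroidal y-axis gives I_y = 1 921 760 mm⁴.

I_x ≈ 5.94 × 10⁶ mm⁴, I_y ≈ 1.92 × 10⁶ mm⁴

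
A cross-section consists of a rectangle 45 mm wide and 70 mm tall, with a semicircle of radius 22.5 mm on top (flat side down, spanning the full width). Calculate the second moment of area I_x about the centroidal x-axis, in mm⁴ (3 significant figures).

I_x ≈ 2.57 × 10⁶ mm⁴

Split into non-overlapping primitives; take the origin at the lower-left of the bounding box.
Rectangular body: 45 × 70, A = 3 150 mm², y = 35 mm, Ī = 1 286 250 mm⁴.
Semicircular cap: semicircle r = 22.5, A = 795.22 mm², y = 79.549 mm, Ī = 28 130 mm⁴.
Centroid: ȳ = ΣA·y / ΣA = 43.98 mm.
Transfer each piece to the centroidal x-axis using Ī + A·d² with d = y − 43.98:
  rectangular body: d = -8.9796 mm → contributes +1 540 242 mm⁴
  semicircular cap: d = 35.57 mm → contributes +1 034 241 mm⁴
Total I = 2 574 484 mm⁴.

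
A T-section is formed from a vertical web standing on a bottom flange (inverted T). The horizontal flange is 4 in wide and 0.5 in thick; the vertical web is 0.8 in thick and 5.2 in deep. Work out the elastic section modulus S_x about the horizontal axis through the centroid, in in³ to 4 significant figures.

Decompose the section into non-overlapping parts with the origin at the bottom-left of its bounding rectangle.
Flange: 4 × 0.5, A = 2 in², y = 0.25 in, Ī = 0.0416667 in⁴.
Web: 0.8 × 5.2, A = 4.16 in², y = 3.1 in, Ī = 9.37387 in⁴.
Centroid: ȳ = ΣA·y / ΣA = 2.17468 in.
Transfer each piece to the horizontal axis through the centroid using Ī + A·d² with d = y − 2.17468:
  flange: d = -1.92468 in → contributes +7.45042 in⁴
  web: d = 0.925325 in → contributes +12.9358 in⁴
Total I = 20.3862 in⁴.
Extreme fibre distance c = 3.52532 in; S = I/c = 5.78278 in³.

S_x ≈ 5.783 in³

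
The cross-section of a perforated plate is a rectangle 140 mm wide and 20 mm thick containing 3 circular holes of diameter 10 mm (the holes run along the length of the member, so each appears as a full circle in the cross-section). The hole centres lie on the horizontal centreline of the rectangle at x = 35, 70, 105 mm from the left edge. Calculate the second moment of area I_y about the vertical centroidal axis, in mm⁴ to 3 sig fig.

Treat the section as a set of non-overlapping primitives; coordinates are from the bounding-box lower-left.
Plate: 140 × 20, A = 2 800 mm², x = 70 mm, Ī = 4 573 333 mm⁴.
Hole 1 (subtracted): ⌀10, A = 78.54 mm², x = 35 mm, Ī = 490.87 mm⁴.
Hole 2 (subtracted): ⌀10, A = 78.54 mm², x = 70 mm, Ī = 490.87 mm⁴.
Hole 3 (subtracted): ⌀10, A = 78.54 mm², x = 105 mm, Ī = 490.87 mm⁴.
By symmetry the centroid is at mid-width, x̄ = 70 mm.
Transfer each piece to the vertical centroidal axis using Ī + A·d² with d = x − 70:
  plate: d = 0 mm → contributes +4 573 333 mm⁴
  hole 1: d = -35 mm → contributes −96 702 mm⁴
  hole 2: d = 0 mm → contributes −490.87 mm⁴
  hole 3: d = 35 mm → contributes −96 702 mm⁴
Total I = 4 379 438 mm⁴.

I_y ≈ 4.38 × 10⁶ mm⁴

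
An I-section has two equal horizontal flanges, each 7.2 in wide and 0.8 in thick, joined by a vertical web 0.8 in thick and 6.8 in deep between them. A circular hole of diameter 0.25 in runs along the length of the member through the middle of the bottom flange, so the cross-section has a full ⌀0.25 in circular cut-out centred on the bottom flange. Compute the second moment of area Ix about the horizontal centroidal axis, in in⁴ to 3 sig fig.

Treat the section as a set of non-overlapping primitives; coordinates are from the bounding-box lower-left.
Bottom flange: 7.2 × 0.8, A = 5.76 in², y = 0.4 in, Ī = 0.3072 in⁴.
Web: 0.8 × 6.8, A = 5.44 in², y = 4.2 in, Ī = 20.962 in⁴.
Top flange: 7.2 × 0.8, A = 5.76 in², y = 8 in, Ī = 0.3072 in⁴.
Hole (subtracted): ⌀0.25, A = 0.049087 in², y = 0.4 in, Ī = 0.00019175 in⁴.
Centroid: ȳ = ΣA·y / ΣA = 4.211 in.
Transfer each piece to the horizontal centroidal axis using Ī + A·d² with d = y − 4.211:
  bottom flange: d = -3.811 in → contributes +83.965 in⁴
  web: d = -0.01103 in → contributes +20.963 in⁴
  top flange: d = 3.789 in → contributes +82.999 in⁴
  hole: d = -3.811 in → contributes −0.71313 in⁴
Total I = 187.21 in⁴.

Ix ≈ 187 in⁴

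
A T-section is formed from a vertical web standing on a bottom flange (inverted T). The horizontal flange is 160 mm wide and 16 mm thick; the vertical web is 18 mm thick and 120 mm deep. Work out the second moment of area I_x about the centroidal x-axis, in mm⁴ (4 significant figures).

Break the section into simple shapes (no overlaps), measuring from the bottom-left corner of the bounding box.
Flange: 160 × 16, A = 2 560 mm², y = 8 mm, Ī = 54613.3 mm⁴.
Web: 18 × 120, A = 2 160 mm², y = 76 mm, Ī = 2 592 000 mm⁴.
Centroid: ȳ = ΣA·y / ΣA = 39.1186 mm.
Transfer each piece to the centroidal x-axis using Ī + A·d² with d = y − 39.1186:
  flange: d = -31.1186 mm → contributes +2 533 641 mm⁴
  web: d = 36.8814 mm → contributes +5 530 106 mm⁴
Total I = 8 063 747 mm⁴.

I_x ≈ 8.064 × 10⁶ mm⁴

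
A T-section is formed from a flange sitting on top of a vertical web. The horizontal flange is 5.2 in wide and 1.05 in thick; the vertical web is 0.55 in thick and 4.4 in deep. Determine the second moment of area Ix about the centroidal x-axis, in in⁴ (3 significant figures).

Ix ≈ 16.9 in⁴

Treat the section as a set of non-overlapping primitives; coordinates are from the bounding-box lower-left.
Flange: 5.2 × 1.05, A = 5.46 in², y = 4.925 in, Ī = 0.50164 in⁴.
Web: 0.55 × 4.4, A = 2.42 in², y = 2.2 in, Ī = 3.9043 in⁴.
Centroid: ȳ = ΣA·y / ΣA = 4.0881 in.
Transfer each piece to the centroidal x-axis using Ī + A·d² with d = y − 4.0881:
  flange: d = 0.83687 in → contributes +4.3255 in⁴
  web: d = -1.8881 in → contributes +12.532 in⁴
Total I = 16.857 in⁴.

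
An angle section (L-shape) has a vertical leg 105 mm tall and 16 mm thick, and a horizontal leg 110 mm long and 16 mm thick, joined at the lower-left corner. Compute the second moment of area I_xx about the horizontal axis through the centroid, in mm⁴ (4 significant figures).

I_xx ≈ 3.147 × 10⁶ mm⁴

Treat the section as a set of non-overlapping primitives; coordinates are from the bounding-box lower-left.
Vertical leg: 16 × 105, A = 1 680 mm², y = 52.5 mm, Ī = 1 543 500 mm⁴.
Horizontal leg (remainder): 94 × 16, A = 1 504 mm², y = 8 mm, Ī = 32085.3 mm⁴.
Centroid: ȳ = ΣA·y / ΣA = 31.4799 mm.
Transfer each piece to the horizontal axis through the centroid using Ī + A·d² with d = y − 31.4799:
  vertical leg: d = 21.0201 mm → contributes +2 285 799 mm⁴
  horizontal leg (remainder): d = -23.4799 mm → contributes +861 249 mm⁴
Total I = 3 147 048 mm⁴.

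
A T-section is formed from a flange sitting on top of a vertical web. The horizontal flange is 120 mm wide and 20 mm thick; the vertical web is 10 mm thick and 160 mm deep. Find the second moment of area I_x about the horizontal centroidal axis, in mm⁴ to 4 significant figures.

Decompose the section into non-overlapping parts with the origin at the bottom-left of its bounding rectangle.
Flange: 120 × 20, A = 2 400 mm², y = 170 mm, Ī = 80 000 mm⁴.
Web: 10 × 160, A = 1 600 mm², y = 80 mm, Ī = 3 413 333 mm⁴.
Centroid: ȳ = ΣA·y / ΣA = 134 mm.
Transfer each piece to the horizontal centroidal axis using Ī + A·d² with d = y − 134:
  flange: d = 36 mm → contributes +3 190 400 mm⁴
  web: d = -54 mm → contributes +8 078 933 mm⁴
Total I = 11 269 333 mm⁴.

I_x ≈ 1.127 × 10⁷ mm⁴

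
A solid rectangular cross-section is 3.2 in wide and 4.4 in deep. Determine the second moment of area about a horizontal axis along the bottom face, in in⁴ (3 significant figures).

The section: 3.2 × 4.4, A = 14.08 in², y = 2.2 in, Ī = 22.716 in⁴.
Transfer it to a horizontal axis along the bottom face using Ī + A·d² with d = y − 0:
  the section: d = 2.2 in → contributes +90.863 in⁴
Total I = 90.863 in⁴.

I_base ≈ 90.9 in⁴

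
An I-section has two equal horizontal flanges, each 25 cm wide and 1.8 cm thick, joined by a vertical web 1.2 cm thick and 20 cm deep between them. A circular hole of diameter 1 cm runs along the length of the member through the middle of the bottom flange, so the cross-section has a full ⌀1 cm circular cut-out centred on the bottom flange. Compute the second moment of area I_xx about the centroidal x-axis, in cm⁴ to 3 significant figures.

I_xx ≈ 1.14 × 10⁴ cm⁴

Treat the section as a set of non-overlapping primitives; coordinates are from the bounding-box lower-left.
Bottom flange: 25 × 1.8, A = 45 cm², y = 0.9 cm, Ī = 12.15 cm⁴.
Web: 1.2 × 20, A = 24 cm², y = 11.8 cm, Ī = 800 cm⁴.
Top flange: 25 × 1.8, A = 45 cm², y = 22.7 cm, Ī = 12.15 cm⁴.
Hole (subtracted): ⌀1, A = 0.7854 cm², y = 0.9 cm, Ī = 0.049087 cm⁴.
Centroid: ȳ = ΣA·y / ΣA = 11.876 cm.
Transfer each piece to the centroidal x-axis using Ī + A·d² with d = y − 11.876:
  bottom flange: d = -10.976 cm → contributes +5 433 cm⁴
  web: d = -0.075616 cm → contributes +800.14 cm⁴
  top flange: d = 10.824 cm → contributes +5284.7 cm⁴
  hole: d = -10.976 cm → contributes −94.661 cm⁴
Total I = 11 423 cm⁴.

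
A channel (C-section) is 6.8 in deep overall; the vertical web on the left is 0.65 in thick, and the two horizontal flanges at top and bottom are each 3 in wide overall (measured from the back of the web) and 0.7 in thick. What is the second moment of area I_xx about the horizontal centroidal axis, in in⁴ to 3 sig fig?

Treat the section as a set of non-overlapping primitives; coordinates are from the bounding-box lower-left.
Web: 0.65 × 6.8, A = 4.42 in², y = 3.4 in, Ī = 17.032 in⁴.
Top flange (beyond web): 2.35 × 0.7, A = 1.645 in², y = 6.45 in, Ī = 0.067171 in⁴.
Bottom flange (beyond web): 2.35 × 0.7, A = 1.645 in², y = 0.35 in, Ī = 0.067171 in⁴.
By symmetry the centroid is at mid-height, ȳ = 3.4 in.
Transfer each piece to the horizontal centroidal axis using Ī + A·d² with d = y − 3.4:
  web: d = 0 in → contributes +17.032 in⁴
  top flange (beyond web): d = 3.05 in → contributes +15.37 in⁴
  bottom flange (beyond web): d = -3.05 in → contributes +15.37 in⁴
Total I = 47.771 in⁴.

I_xx ≈ 47.8 in⁴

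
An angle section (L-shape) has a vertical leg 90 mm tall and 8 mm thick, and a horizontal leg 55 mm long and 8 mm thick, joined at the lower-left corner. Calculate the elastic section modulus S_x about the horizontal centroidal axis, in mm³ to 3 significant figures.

S_x ≈ 1.53 × 10⁴ mm³

Break the section into simple shapes (no overlaps), measuring from the bottom-left corner of the bounding box.
Vertical leg: 8 × 90, A = 720 mm², y = 45 mm, Ī = 486 000 mm⁴.
Horizontal leg (remainder): 47 × 8, A = 376 mm², y = 4 mm, Ī = 2005.3 mm⁴.
Centroid: ȳ = ΣA·y / ΣA = 30.934 mm.
Transfer each piece to the horizontal centroidal axis using Ī + A·d² with d = y − 30.934:
  vertical leg: d = 14.066 mm → contributes +628 447 mm⁴
  horizontal leg (remainder): d = -26.934 mm → contributes +274 777 mm⁴
Total I = 903 225 mm⁴.
Extreme fibre distance c = 59.066 mm; S = I/c = 15 292 mm³.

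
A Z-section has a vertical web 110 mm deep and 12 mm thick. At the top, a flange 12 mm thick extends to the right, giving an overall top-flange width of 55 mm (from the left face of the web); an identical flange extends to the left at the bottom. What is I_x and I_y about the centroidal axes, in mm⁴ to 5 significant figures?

Decompose the section into non-overlapping parts with the origin at the bottom-left of its bounding rectangle.
Web: 12 × 110, A = 1 320 mm², y = 55 mm, Ī = 1 331 000 mm⁴.
Top flange (beyond web): 43 × 12, A = 516 mm², y = 104 mm, Ī = 6 192 mm⁴.
Bottom flange (beyond web): 43 × 12, A = 516 mm², y = 6 mm, Ī = 6 192 mm⁴.
Centroid: ȳ = ΣA·y / ΣA = 55 mm.
Transfer each piece to the centroidal x-axis using Ī + A·d² with d = y − 55:
  web: d = 0 mm → contributes +1 331 000 mm⁴
  top flange (beyond web): d = 49 mm → contributes +1 245 108 mm⁴
  bottom flange (beyond web): d = -49 mm → contributes +1 245 108 mm⁴
Total I = 3 821 216 mm⁴.
For the y-axis: x̄ = 49 mm.
Repeating about the centroidal y-axis gives I_y = 955 304 mm⁴.

I_x ≈ 3.8212 × 10⁶ mm⁴, I_y ≈ 9.5530 × 10⁵ mm⁴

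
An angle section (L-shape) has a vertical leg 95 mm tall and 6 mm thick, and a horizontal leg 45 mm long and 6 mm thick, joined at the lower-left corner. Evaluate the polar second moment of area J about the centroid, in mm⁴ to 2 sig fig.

J ≈ 8.7 × 10⁵ mm⁴

Break the section into simple shapes (no overlaps), measuring from the bottom-left corner of the bounding box.
Vertical leg: 6 × 95, A = 570 mm², y = 47.5 mm, Ī = 428 688 mm⁴.
Horizontal leg (remainder): 39 × 6, A = 234 mm², y = 3 mm, Ī = 702 mm⁴.
Centroid: ȳ = ΣA·y / ΣA = 34.55 mm.
Transfer each piece to the centroidal x-axis using Ī + A·d² with d = y − 34.55:
  vertical leg: d = 12.95 mm → contributes +524 300 mm⁴
  horizontal leg (remainder): d = -31.55 mm → contributes +233 604 mm⁴
Total I = 757 904 mm⁴.
For the y-axis: x̄ = 9.549 mm.
Repeating about the centroidal y-axis gives I_y = 115 354 mm⁴.
Polar second moment: J = I_x + I_y = 873 258 mm⁴.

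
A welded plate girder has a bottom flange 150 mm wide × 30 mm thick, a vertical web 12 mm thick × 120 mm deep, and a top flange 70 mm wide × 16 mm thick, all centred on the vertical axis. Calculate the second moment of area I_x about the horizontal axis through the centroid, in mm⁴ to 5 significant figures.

I_x ≈ 2.2907 × 10⁷ mm⁴

Break the section into simple shapes (no overlaps), measuring from the bottom-left corner of the bounding box.
Bottom plate: 150 × 30, A = 4 500 mm², y = 15 mm, Ī = 337 500 mm⁴.
Web plate: 12 × 120, A = 1 440 mm², y = 90 mm, Ī = 1 728 000 mm⁴.
Top plate: 70 × 16, A = 1 120 mm², y = 158 mm, Ī = 23893.33 mm⁴.
Centroid: ȳ = ΣA·y / ΣA = 52.983 mm.
Transfer each piece to the horizontal axis through the centroid using Ī + A·d² with d = y − 52.983:
  bottom plate: d = -37.983 mm → contributes +6 829 688 mm⁴
  web plate: d = 37.017 mm → contributes +3 701 172 mm⁴
  top plate: d = 105.017 mm → contributes +12 375 891 mm⁴
Total I = 22 906 751 mm⁴.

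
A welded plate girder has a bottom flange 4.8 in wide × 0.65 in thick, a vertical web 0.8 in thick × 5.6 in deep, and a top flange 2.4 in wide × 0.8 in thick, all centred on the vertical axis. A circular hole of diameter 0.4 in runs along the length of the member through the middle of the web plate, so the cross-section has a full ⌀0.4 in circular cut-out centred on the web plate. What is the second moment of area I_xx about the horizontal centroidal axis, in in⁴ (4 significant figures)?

Decompose the section into non-overlapping parts with the origin at the bottom-left of its bounding rectangle.
Bottom plate: 4.8 × 0.65, A = 3.12 in², y = 0.325 in, Ī = 0.10985 in⁴.
Web plate: 0.8 × 5.6, A = 4.48 in², y = 3.45 in, Ī = 11.7077 in⁴.
Top plate: 2.4 × 0.8, A = 1.92 in², y = 6.65 in, Ī = 0.1024 in⁴.
Hole (subtracted): ⌀0.4, A = 0.125664 in², y = 3.45 in, Ī = 0.00125664 in⁴.
Centroid: ȳ = ΣA·y / ΣA = 3.06615 in.
Transfer each piece to the horizontal centroidal axis using Ī + A·d² with d = y − 3.06615:
  bottom plate: d = -2.74115 in → contributes +23.5533 in⁴
  web plate: d = 0.383848 in → contributes +12.3678 in⁴
  top plate: d = 3.58385 in → contributes +24.7628 in⁴
  hole: d = 0.383848 in → contributes −0.0197719 in⁴
Total I = 60.6641 in⁴.

I_xx ≈ 60.66 in⁴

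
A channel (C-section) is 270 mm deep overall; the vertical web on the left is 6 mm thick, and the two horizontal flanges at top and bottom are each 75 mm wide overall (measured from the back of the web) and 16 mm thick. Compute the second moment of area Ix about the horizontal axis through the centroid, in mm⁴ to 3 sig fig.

Break the section into simple shapes (no overlaps), measuring from the bottom-left corner of the bounding box.
Web: 6 × 270, A = 1 620 mm², y = 135 mm, Ī = 9 841 500 mm⁴.
Top flange (beyond web): 69 × 16, A = 1 104 mm², y = 262 mm, Ī = 23 552 mm⁴.
Bottom flange (beyond web): 69 × 16, A = 1 104 mm², y = 8 mm, Ī = 23 552 mm⁴.
By symmetry the centroid is at mid-height, ȳ = 135 mm.
Transfer each piece to the horizontal axis through the centroid using Ī + A·d² with d = y − 135:
  web: d = 0 mm → contributes +9 841 500 mm⁴
  top flange (beyond web): d = 127 mm → contributes +17 829 968 mm⁴
  bottom flange (beyond web): d = -127 mm → contributes +17 829 968 mm⁴
Total I = 45 501 436 mm⁴.

Ix ≈ 4.55 × 10⁷ mm⁴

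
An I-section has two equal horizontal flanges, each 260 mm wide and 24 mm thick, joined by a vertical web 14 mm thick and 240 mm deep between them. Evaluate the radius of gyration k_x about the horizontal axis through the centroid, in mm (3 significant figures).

k_x ≈ 122 mm

Decompose the section into non-overlapping parts with the origin at the bottom-left of its bounding rectangle.
Bottom flange: 260 × 24, A = 6 240 mm², y = 12 mm, Ī = 299 520 mm⁴.
Web: 14 × 240, A = 3 360 mm², y = 144 mm, Ī = 16 128 000 mm⁴.
Top flange: 260 × 24, A = 6 240 mm², y = 276 mm, Ī = 299 520 mm⁴.
By symmetry the centroid is at mid-height, ȳ = 144 mm.
Transfer each piece to the horizontal axis through the centroid using Ī + A·d² with d = y − 144:
  bottom flange: d = -132 mm → contributes +109 025 280 mm⁴
  web: d = 0 mm → contributes +16 128 000 mm⁴
  top flange: d = 132 mm → contributes +109 025 280 mm⁴
Total I = 234 178 560 mm⁴.
Radius of gyration: k = √(I/A) = √(234 178 560 / 15 840) = 121.59 mm.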